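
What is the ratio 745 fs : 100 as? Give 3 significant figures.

7450

(745 × 10⁻¹⁵) / (100 × 10⁻¹⁸) = 7.45 × 10³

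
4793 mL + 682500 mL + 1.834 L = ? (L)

In L:
  4793 mL = 4793 × 10^-3 L = 4.793
  682500 mL = 682500 × 10^-3 L = 682.5
  1.834 L → 1.834
Sum: 4.793 + 682.5 + 1.834 = 689.127

689.127 L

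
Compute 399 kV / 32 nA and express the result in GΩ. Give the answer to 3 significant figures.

12500 GΩ

(399e3) / (32e-9) = 12.469e12 Ω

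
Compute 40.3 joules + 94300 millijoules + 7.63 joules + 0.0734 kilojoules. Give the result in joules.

In joules:
  40.3 joules → 40.3
  94300 millijoules = 94300e-3 joules = 94.3
  7.63 joules → 7.63
  0.0734 kilojoules = 0.0734e3 joules = 73.4
Sum: 40.3 + 94.3 + 7.63 + 73.4 = 215.63

215.63 joules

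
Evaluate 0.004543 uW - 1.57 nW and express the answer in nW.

2.973 nW

In nW:
  0.004543 uW = 0.004543e3 nW = 4.543
  1.57 nW → 1.57
Difference: 4.543 - 1.57 = 2.973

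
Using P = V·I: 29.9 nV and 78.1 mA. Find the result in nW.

2.33519 nW

29.9 × 10⁻⁹ × 78.1 × 10⁻³ = 2335.19 × 10⁻¹² W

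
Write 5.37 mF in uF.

milli = 1e-3, micro = 1e-6; factor is 1e3.
5.37 × 1e3 = 5370

5370 uF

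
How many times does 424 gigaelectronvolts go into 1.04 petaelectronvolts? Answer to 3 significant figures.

2450

(1.04 × 10¹⁵) / (424 × 10⁹) = 0.002453 × 10⁶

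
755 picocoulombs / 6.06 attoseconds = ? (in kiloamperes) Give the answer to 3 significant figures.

(755e-12) / (6.06e-18) = 124.59e6 A

125000 kiloamperes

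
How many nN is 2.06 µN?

micro = 10^-6, nano = 10^-9; factor is 10^3.
2.06 × 10^3 = 2060

2060 nN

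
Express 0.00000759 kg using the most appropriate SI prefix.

7.59 mg

= 7.59 × 10⁻³ g; 10⁻³ is milli.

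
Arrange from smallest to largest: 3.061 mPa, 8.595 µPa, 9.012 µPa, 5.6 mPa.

8.595 µPa < 9.012 µPa < 3.061 mPa < 5.6 mPa

3.061 mPa = 0.003061 Pa
8.595 µPa = 0.000008595 Pa
9.012 µPa = 0.000009012 Pa
5.6 mPa = 0.0056 Pa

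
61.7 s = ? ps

61700000000000 ps

(no prefix) = 10^0, pico = 10^-12; factor is 10^12.
61.7 × 10^12 = 61700000000000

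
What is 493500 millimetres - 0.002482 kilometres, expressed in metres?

491.018 metres

In metres:
  493500 millimetres = 493500 × 10⁻³ metres = 493.5
  0.002482 kilometres = 0.002482 × 10³ metres = 2.482
Difference: 493.5 - 2.482 = 491.018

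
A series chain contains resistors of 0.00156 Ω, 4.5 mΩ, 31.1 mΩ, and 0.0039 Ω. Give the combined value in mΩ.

In mΩ:
  0.00156 Ω = 0.00156 × 10³ mΩ = 1.56
  4.5 mΩ → 4.5
  31.1 mΩ → 31.1
  0.0039 Ω = 0.0039 × 10³ mΩ = 3.9
Sum: 1.56 + 4.5 + 31.1 + 3.9 = 41.06

41.06 mΩ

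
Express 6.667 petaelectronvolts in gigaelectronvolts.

6667000 gigaelectronvolts

peta = 10¹⁵, giga = 10⁹; factor is 10⁶.
6.667 × 10⁶ = 6667000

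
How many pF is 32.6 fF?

0.0326 pF

femto = 10^-15, pico = 10^-12; factor is 10^-3.
32.6 × 10^-3 = 0.0326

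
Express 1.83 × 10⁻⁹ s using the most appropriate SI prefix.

1.83 ns

= 1.83 × 10⁻⁹ s; 10⁻⁹ is nano.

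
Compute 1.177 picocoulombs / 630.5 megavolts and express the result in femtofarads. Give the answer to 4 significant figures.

(1.177 × 10^-12) / (630.5 × 10^6) = 0.00186677 × 10^-18 F

0.000001867 femtofarads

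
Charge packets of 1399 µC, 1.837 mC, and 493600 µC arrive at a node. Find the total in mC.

In mC:
  1399 µC = 1399e-3 mC = 1.399
  1.837 mC → 1.837
  493600 µC = 493600e-3 mC = 493.6
Sum: 1.399 + 1.837 + 493.6 = 496.836

496.836 mC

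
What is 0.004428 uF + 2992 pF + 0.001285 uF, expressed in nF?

In nF:
  0.004428 uF = 0.004428e3 nF = 4.428
  2992 pF = 2992e-3 nF = 2.992
  0.001285 uF = 0.001285e3 nF = 1.285
Sum: 4.428 + 2.992 + 1.285 = 8.705

8.705 nF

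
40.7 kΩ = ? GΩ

0.0000407 GΩ

kilo = 10^3, giga = 10^9; factor is 10^-6.
40.7 × 10^-6 = 0.0000407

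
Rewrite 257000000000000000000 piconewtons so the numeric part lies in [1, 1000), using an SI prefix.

= 257e6 newtons; 1e6 is mega.

257 meganewtons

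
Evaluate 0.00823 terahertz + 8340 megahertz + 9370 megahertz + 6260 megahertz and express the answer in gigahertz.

32.2 gigahertz

In gigahertz:
  0.00823 terahertz = 0.00823 × 10^3 gigahertz = 8.23
  8340 megahertz = 8340 × 10^-3 gigahertz = 8.34
  9370 megahertz = 9370 × 10^-3 gigahertz = 9.37
  6260 megahertz = 6260 × 10^-3 gigahertz = 6.26
Sum: 8.23 + 8.34 + 9.37 + 6.26 = 32.2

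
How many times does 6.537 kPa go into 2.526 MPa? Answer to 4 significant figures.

(2.526 × 10⁶) / (6.537 × 10³) = 0.38642 × 10³

386.4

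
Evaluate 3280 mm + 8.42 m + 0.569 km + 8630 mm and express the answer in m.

In m:
  3280 mm = 3280 × 10^-3 m = 3.28
  8.42 m → 8.42
  0.569 km = 0.569 × 10^3 m = 569
  8630 mm = 8630 × 10^-3 m = 8.63
Sum: 3.28 + 8.42 + 569 + 8.63 = 589.33

589.33 m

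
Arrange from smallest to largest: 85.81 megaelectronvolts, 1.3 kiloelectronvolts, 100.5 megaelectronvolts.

1.3 kiloelectronvolts < 85.81 megaelectronvolts < 100.5 megaelectronvolts

85.81 megaelectronvolts = 85810000 electronvolts
1.3 kiloelectronvolts = 1300 electronvolts
100.5 megaelectronvolts = 100500000 electronvolts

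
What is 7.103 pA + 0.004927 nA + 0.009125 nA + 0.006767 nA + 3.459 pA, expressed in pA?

31.381 pA

In pA:
  7.103 pA → 7.103
  0.004927 nA = 0.004927 × 10^3 pA = 4.927
  0.009125 nA = 0.009125 × 10^3 pA = 9.125
  0.006767 nA = 0.006767 × 10^3 pA = 6.767
  3.459 pA → 3.459
Sum: 7.103 + 4.927 + 9.125 + 6.767 + 3.459 = 31.381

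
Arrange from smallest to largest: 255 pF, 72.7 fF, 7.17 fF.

7.17 fF < 72.7 fF < 255 pF

255 pF = 0.000000000255 F
72.7 fF = 0.0000000000000727 F
7.17 fF = 0.00000000000000717 F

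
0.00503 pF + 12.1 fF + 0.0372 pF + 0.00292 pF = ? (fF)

In fF:
  0.00503 pF = 0.00503 × 10^3 fF = 5.03
  12.1 fF → 12.1
  0.0372 pF = 0.0372 × 10^3 fF = 37.2
  0.00292 pF = 0.00292 × 10^3 fF = 2.92
Sum: 5.03 + 12.1 + 37.2 + 2.92 = 57.25

57.25 fF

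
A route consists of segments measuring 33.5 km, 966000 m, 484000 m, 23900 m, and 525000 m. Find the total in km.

2032.4 km

In km:
  33.5 km → 33.5
  966000 m = 966000 × 10^-3 km = 966
  484000 m = 484000 × 10^-3 km = 484
  23900 m = 23900 × 10^-3 km = 23.9
  525000 m = 525000 × 10^-3 km = 525
Sum: 33.5 + 966 + 484 + 23.9 + 525 = 2032.4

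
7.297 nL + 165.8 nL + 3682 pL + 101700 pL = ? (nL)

In nL:
  7.297 nL → 7.297
  165.8 nL → 165.8
  3682 pL = 3682 × 10⁻³ nL = 3.682
  101700 pL = 101700 × 10⁻³ nL = 101.7
Sum: 7.297 + 165.8 + 3.682 + 101.7 = 278.479

278.479 nL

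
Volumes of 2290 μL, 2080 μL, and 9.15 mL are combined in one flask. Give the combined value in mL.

13.52 mL

In mL:
  2290 μL = 2290e-3 mL = 2.29
  2080 μL = 2080e-3 mL = 2.08
  9.15 mL → 9.15
Sum: 2.29 + 2.08 + 9.15 = 13.52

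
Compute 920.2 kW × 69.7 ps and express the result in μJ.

920.2e3 × 69.7e-12 = 64137.94e-9 J

64.13794 μJ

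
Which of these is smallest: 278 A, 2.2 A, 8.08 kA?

278 A = 278 A
2.2 A = 2.2 A
8.08 kA = 8080 A

2.2 A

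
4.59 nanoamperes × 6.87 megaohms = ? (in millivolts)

4.59e-9 × 6.87e6 = 31.5333e-3 V

31.5333 millivolts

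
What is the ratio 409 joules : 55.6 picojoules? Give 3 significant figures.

7360000000000

(409) / (55.6 × 10⁻¹²) = 7.356 × 10¹²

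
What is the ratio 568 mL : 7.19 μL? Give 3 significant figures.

(568 × 10^-3) / (7.19 × 10^-6) = 79 × 10^3

79000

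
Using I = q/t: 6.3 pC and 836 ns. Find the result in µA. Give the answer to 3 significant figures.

7.54 µA

(6.3e-12) / (836e-9) = 0.0075359e-3 A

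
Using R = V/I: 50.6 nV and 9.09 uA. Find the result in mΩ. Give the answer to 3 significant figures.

5.57 mΩ

(50.6 × 10^-9) / (9.09 × 10^-6) = 5.5666 × 10^-3 Ω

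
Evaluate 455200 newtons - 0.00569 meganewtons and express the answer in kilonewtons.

In kilonewtons:
  455200 newtons = 455200 × 10^-3 kilonewtons = 455.2
  0.00569 meganewtons = 0.00569 × 10^3 kilonewtons = 5.69
Difference: 455.2 - 5.69 = 449.51

449.51 kilonewtons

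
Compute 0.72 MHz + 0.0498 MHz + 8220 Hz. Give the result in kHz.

778.02 kHz

In kHz:
  0.72 MHz = 0.72e3 kHz = 720
  0.0498 MHz = 0.0498e3 kHz = 49.8
  8220 Hz = 8220e-3 kHz = 8.22
Sum: 720 + 49.8 + 8.22 = 778.02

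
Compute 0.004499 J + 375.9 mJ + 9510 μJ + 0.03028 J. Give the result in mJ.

420.189 mJ

In mJ:
  0.004499 J = 0.004499 × 10³ mJ = 4.499
  375.9 mJ → 375.9
  9510 μJ = 9510 × 10⁻³ mJ = 9.51
  0.03028 J = 0.03028 × 10³ mJ = 30.28
Sum: 4.499 + 375.9 + 9.51 + 30.28 = 420.189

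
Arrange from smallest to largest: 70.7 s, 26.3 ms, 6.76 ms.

70.7 s = 70.7 s
26.3 ms = 0.0263 s
6.76 ms = 0.00676 s

6.76 ms < 26.3 ms < 70.7 s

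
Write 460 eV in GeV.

(no prefix) = 1e0, giga = 1e9; factor is 1e-9.
460 × 1e-9 = 0.00000046

0.00000046 GeV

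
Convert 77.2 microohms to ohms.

0.0000772 ohms

micro = 1e-6, (no prefix) = 1e0; factor is 1e-6.
77.2 × 1e-6 = 0.0000772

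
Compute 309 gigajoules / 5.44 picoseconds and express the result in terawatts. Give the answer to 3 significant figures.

(309e9) / (5.44e-12) = 56.801e21 W

56800000000 terawatts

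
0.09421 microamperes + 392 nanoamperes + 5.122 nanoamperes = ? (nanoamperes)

491.332 nanoamperes

In nanoamperes:
  0.09421 microamperes = 0.09421 × 10^3 nanoamperes = 94.21
  392 nanoamperes → 392
  5.122 nanoamperes → 5.122
Sum: 94.21 + 392 + 5.122 = 491.332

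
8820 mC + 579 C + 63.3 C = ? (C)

In C:
  8820 mC = 8820 × 10^-3 C = 8.82
  579 C → 579
  63.3 C → 63.3
Sum: 8.82 + 579 + 63.3 = 651.12

651.12 C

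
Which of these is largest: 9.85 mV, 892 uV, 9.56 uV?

9.85 mV = 0.00985 V
892 uV = 0.000892 V
9.56 uV = 0.00000956 V

9.85 mV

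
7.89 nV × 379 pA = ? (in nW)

7.89 × 10⁻⁹ × 379 × 10⁻¹² = 2990.31 × 10⁻²¹ W

0.00000000299031 nW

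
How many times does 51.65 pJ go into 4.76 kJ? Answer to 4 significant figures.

92160000000000

(4.76 × 10³) / (51.65 × 10⁻¹²) = 0.092159 × 10¹⁵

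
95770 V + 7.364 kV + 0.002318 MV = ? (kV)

105.452 kV

In kV:
  95770 V = 95770 × 10^-3 kV = 95.77
  7.364 kV → 7.364
  0.002318 MV = 0.002318 × 10^3 kV = 2.318
Sum: 95.77 + 7.364 + 2.318 = 105.452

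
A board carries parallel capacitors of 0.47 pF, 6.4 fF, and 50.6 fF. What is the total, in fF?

In fF:
  0.47 pF = 0.47 × 10^3 fF = 470
  6.4 fF → 6.4
  50.6 fF → 50.6
Sum: 470 + 6.4 + 50.6 = 527

527 fF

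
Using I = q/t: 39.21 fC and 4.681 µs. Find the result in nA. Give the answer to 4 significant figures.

8.376 nA

(39.21 × 10^-15) / (4.681 × 10^-6) = 8.37642 × 10^-9 A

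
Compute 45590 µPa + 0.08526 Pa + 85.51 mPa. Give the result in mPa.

216.36 mPa

In mPa:
  45590 µPa = 45590 × 10^-3 mPa = 45.59
  0.08526 Pa = 0.08526 × 10^3 mPa = 85.26
  85.51 mPa → 85.51
Sum: 45.59 + 85.26 + 85.51 = 216.36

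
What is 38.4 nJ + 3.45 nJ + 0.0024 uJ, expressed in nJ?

In nJ:
  38.4 nJ → 38.4
  3.45 nJ → 3.45
  0.0024 uJ = 0.0024 × 10³ nJ = 2.4
Sum: 38.4 + 3.45 + 2.4 = 44.25

44.25 nJ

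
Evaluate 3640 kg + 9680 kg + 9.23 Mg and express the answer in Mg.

22.55 Mg

In Mg:
  3640 kg = 3640 × 10^-3 Mg = 3.64
  9680 kg = 9680 × 10^-3 Mg = 9.68
  9.23 Mg → 9.23
Sum: 3.64 + 9.68 + 9.23 = 22.55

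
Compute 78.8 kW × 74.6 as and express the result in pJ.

78.8 × 10³ × 74.6 × 10⁻¹⁸ = 5878.48 × 10⁻¹⁵ J

5.87848 pJ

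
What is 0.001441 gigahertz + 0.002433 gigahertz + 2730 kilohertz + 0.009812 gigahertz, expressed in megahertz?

16.416 megahertz

In megahertz:
  0.001441 gigahertz = 0.001441e3 megahertz = 1.441
  0.002433 gigahertz = 0.002433e3 megahertz = 2.433
  2730 kilohertz = 2730e-3 megahertz = 2.73
  0.009812 gigahertz = 0.009812e3 megahertz = 9.812
Sum: 1.441 + 2.433 + 2.73 + 9.812 = 16.416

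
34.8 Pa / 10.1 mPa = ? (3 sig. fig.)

(34.8) / (10.1 × 10⁻³) = 3.446 × 10³

3450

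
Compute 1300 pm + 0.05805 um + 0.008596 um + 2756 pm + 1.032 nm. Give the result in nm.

In nm:
  1300 pm = 1300e-3 nm = 1.3
  0.05805 um = 0.05805e3 nm = 58.05
  0.008596 um = 0.008596e3 nm = 8.596
  2756 pm = 2756e-3 nm = 2.756
  1.032 nm → 1.032
Sum: 1.3 + 58.05 + 8.596 + 2.756 + 1.032 = 71.734

71.734 nm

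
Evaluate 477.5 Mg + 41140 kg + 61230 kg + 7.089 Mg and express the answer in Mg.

586.959 Mg

In Mg:
  477.5 Mg → 477.5
  41140 kg = 41140 × 10^-3 Mg = 41.14
  61230 kg = 61230 × 10^-3 Mg = 61.23
  7.089 Mg → 7.089
Sum: 477.5 + 41.14 + 61.23 + 7.089 = 586.959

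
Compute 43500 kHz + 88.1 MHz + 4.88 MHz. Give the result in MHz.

In MHz:
  43500 kHz = 43500 × 10⁻³ MHz = 43.5
  88.1 MHz → 88.1
  4.88 MHz → 4.88
Sum: 43.5 + 88.1 + 4.88 = 136.48

136.48 MHz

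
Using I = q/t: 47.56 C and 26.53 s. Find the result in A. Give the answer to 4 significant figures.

1.793 A

(47.56) / (26.53) = 1.79269 A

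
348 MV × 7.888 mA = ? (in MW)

2.745024 MW

348 × 10⁶ × 7.888 × 10⁻³ = 2745.024 × 10³ W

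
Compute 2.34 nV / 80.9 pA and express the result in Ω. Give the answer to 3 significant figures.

28.9 Ω

(2.34 × 10⁻⁹) / (80.9 × 10⁻¹²) = 0.028925 × 10³ Ω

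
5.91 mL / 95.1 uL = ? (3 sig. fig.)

(5.91 × 10⁻³) / (95.1 × 10⁻⁶) = 0.06215 × 10³

62.1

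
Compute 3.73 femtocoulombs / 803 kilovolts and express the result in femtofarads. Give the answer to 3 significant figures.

0.00000465 femtofarads

(3.73 × 10⁻¹⁵) / (803 × 10³) = 0.0046451 × 10⁻¹⁸ F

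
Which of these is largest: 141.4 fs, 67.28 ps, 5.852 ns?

5.852 ns

141.4 fs = 0.0000000000001414 s
67.28 ps = 0.00000000006728 s
5.852 ns = 0.000000005852 s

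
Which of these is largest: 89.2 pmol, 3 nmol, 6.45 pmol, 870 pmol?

3 nmol

89.2 pmol = 0.0000000000892 mol
3 nmol = 0.000000003 mol
6.45 pmol = 0.00000000000645 mol
870 pmol = 0.00000000087 mol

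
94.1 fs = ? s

femto = 10^-15, (no prefix) = 10^0; factor is 10^-15.
94.1 × 10^-15 = 0.0000000000000941

0.0000000000000941 s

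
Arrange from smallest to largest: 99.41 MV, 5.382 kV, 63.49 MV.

5.382 kV < 63.49 MV < 99.41 MV

99.41 MV = 99410000 V
5.382 kV = 5382 V
63.49 MV = 63490000 V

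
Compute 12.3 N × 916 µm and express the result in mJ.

11.2668 mJ

12.3 × 916e-6 = 11266.8e-6 J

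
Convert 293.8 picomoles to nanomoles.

pico = 10⁻¹², nano = 10⁻⁹; factor is 10⁻³.
293.8 × 10⁻³ = 0.2938

0.2938 nanomoles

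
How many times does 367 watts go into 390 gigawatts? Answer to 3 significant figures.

(390e9) / (367) = 1.063e9

1060000000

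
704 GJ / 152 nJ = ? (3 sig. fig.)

(704 × 10⁹) / (152 × 10⁻⁹) = 4.632 × 10¹⁸

4630000000000000000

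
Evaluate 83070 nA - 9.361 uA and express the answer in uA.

In uA:
  83070 nA = 83070 × 10^-3 uA = 83.07
  9.361 uA → 9.361
Difference: 83.07 - 9.361 = 73.709

73.709 uA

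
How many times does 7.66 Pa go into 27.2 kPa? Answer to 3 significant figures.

3550

(27.2 × 10^3) / (7.66) = 3.551 × 10^3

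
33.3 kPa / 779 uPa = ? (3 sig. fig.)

(33.3e3) / (779e-6) = 0.04275e9

42700000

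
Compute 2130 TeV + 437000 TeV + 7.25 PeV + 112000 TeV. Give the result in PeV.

In PeV:
  2130 TeV = 2130 × 10⁻³ PeV = 2.13
  437000 TeV = 437000 × 10⁻³ PeV = 437
  7.25 PeV → 7.25
  112000 TeV = 112000 × 10⁻³ PeV = 112
Sum: 2.13 + 437 + 7.25 + 112 = 558.38

558.38 PeV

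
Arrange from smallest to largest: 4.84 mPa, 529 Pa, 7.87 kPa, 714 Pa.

4.84 mPa < 529 Pa < 714 Pa < 7.87 kPa

4.84 mPa = 0.00484 Pa
529 Pa = 529 Pa
7.87 kPa = 7870 Pa
714 Pa = 714 Pa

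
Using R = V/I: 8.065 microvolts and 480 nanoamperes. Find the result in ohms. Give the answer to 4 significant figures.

16.80 ohms

(8.065 × 10^-6) / (480 × 10^-9) = 0.0168021 × 10^3 Ω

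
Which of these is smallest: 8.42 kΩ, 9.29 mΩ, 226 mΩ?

9.29 mΩ

8.42 kΩ = 8420 Ω
9.29 mΩ = 0.00929 Ω
226 mΩ = 0.226 Ω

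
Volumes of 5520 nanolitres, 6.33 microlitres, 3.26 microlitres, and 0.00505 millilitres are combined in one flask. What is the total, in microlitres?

In microlitres:
  5520 nanolitres = 5520 × 10⁻³ microlitres = 5.52
  6.33 microlitres → 6.33
  3.26 microlitres → 3.26
  0.00505 millilitres = 0.00505 × 10³ microlitres = 5.05
Sum: 5.52 + 6.33 + 3.26 + 5.05 = 20.16

20.16 microlitres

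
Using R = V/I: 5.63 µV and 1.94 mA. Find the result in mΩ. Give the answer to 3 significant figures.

(5.63 × 10⁻⁶) / (1.94 × 10⁻³) = 2.9021 × 10⁻³ Ω

2.90 mΩ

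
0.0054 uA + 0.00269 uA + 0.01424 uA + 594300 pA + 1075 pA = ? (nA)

In nA:
  0.0054 uA = 0.0054e3 nA = 5.4
  0.00269 uA = 0.00269e3 nA = 2.69
  0.01424 uA = 0.01424e3 nA = 14.24
  594300 pA = 594300e-3 nA = 594.3
  1075 pA = 1075e-3 nA = 1.075
Sum: 5.4 + 2.69 + 14.24 + 594.3 + 1.075 = 617.705

617.705 nA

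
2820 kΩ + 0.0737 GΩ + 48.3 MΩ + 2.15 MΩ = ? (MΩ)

126.97 MΩ

In MΩ:
  2820 kΩ = 2820 × 10⁻³ MΩ = 2.82
  0.0737 GΩ = 0.0737 × 10³ MΩ = 73.7
  48.3 MΩ → 48.3
  2.15 MΩ → 2.15
Sum: 2.82 + 73.7 + 48.3 + 2.15 = 126.97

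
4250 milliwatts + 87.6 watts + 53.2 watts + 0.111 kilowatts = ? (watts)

256.05 watts

In watts:
  4250 milliwatts = 4250 × 10^-3 watts = 4.25
  87.6 watts → 87.6
  53.2 watts → 53.2
  0.111 kilowatts = 0.111 × 10^3 watts = 111
Sum: 4.25 + 87.6 + 53.2 + 111 = 256.05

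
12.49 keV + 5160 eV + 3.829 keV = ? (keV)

In keV:
  12.49 keV → 12.49
  5160 eV = 5160e-3 keV = 5.16
  3.829 keV → 3.829
Sum: 12.49 + 5.16 + 3.829 = 21.479

21.479 keV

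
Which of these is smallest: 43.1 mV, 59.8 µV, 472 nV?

472 nV

43.1 mV = 0.0431 V
59.8 µV = 0.0000598 V
472 nV = 0.000000472 V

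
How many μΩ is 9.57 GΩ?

giga = 10^9, micro = 10^-6; factor is 10^15.
9.57 × 10^15 = 9570000000000000

9570000000000000 μΩ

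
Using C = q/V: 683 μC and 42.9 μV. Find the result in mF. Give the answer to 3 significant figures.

15900 mF

(683e-6) / (42.9e-6) = 15.921 F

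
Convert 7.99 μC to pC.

7990000 pC

micro = 10⁻⁶, pico = 10⁻¹²; factor is 10⁶.
7.99 × 10⁶ = 7990000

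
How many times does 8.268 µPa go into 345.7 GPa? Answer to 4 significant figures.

(345.7e9) / (8.268e-6) = 41.812e15

41810000000000000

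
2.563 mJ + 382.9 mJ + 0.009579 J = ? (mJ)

395.042 mJ

In mJ:
  2.563 mJ → 2.563
  382.9 mJ → 382.9
  0.009579 J = 0.009579 × 10³ mJ = 9.579
Sum: 2.563 + 382.9 + 9.579 = 395.042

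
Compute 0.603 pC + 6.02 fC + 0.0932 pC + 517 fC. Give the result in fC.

1219.22 fC

In fC:
  0.603 pC = 0.603 × 10^3 fC = 603
  6.02 fC → 6.02
  0.0932 pC = 0.0932 × 10^3 fC = 93.2
  517 fC → 517
Sum: 603 + 6.02 + 93.2 + 517 = 1219.22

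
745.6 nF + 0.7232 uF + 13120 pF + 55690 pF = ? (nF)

In nF:
  745.6 nF → 745.6
  0.7232 uF = 0.7232 × 10^3 nF = 723.2
  13120 pF = 13120 × 10^-3 nF = 13.12
  55690 pF = 55690 × 10^-3 nF = 55.69
Sum: 745.6 + 723.2 + 13.12 + 55.69 = 1537.61

1537.61 nF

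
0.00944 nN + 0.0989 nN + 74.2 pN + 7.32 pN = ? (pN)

In pN:
  0.00944 nN = 0.00944 × 10^3 pN = 9.44
  0.0989 nN = 0.0989 × 10^3 pN = 98.9
  74.2 pN → 74.2
  7.32 pN → 7.32
Sum: 9.44 + 98.9 + 74.2 + 7.32 = 189.86

189.86 pN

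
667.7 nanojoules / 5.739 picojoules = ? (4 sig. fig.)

(667.7 × 10⁻⁹) / (5.739 × 10⁻¹²) = 116.34 × 10³

116300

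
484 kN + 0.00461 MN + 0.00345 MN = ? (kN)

In kN:
  484 kN → 484
  0.00461 MN = 0.00461e3 kN = 4.61
  0.00345 MN = 0.00345e3 kN = 3.45
Sum: 484 + 4.61 + 3.45 = 492.06

492.06 kN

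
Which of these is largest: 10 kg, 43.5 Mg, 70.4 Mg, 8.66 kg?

70.4 Mg

10 kg = 10000 g
43.5 Mg = 43500000 g
70.4 Mg = 70400000 g
8.66 kg = 8660 g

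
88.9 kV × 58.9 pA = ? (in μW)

88.9 × 10³ × 58.9 × 10⁻¹² = 5236.21 × 10⁻⁹ W

5.23621 μW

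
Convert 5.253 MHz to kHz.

mega = 1e6, kilo = 1e3; factor is 1e3.
5.253 × 1e3 = 5253

5253 kHz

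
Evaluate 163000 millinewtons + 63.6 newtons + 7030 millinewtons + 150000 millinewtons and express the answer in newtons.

In newtons:
  163000 millinewtons = 163000 × 10^-3 newtons = 163
  63.6 newtons → 63.6
  7030 millinewtons = 7030 × 10^-3 newtons = 7.03
  150000 millinewtons = 150000 × 10^-3 newtons = 150
Sum: 163 + 63.6 + 7.03 + 150 = 383.63

383.63 newtons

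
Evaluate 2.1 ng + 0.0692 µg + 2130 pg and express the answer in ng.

73.43 ng

In ng:
  2.1 ng → 2.1
  0.0692 µg = 0.0692 × 10³ ng = 69.2
  2130 pg = 2130 × 10⁻³ ng = 2.13
Sum: 2.1 + 69.2 + 2.13 = 73.43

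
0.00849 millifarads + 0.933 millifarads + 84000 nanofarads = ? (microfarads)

1025.49 microfarads

In microfarads:
  0.00849 millifarads = 0.00849e3 microfarads = 8.49
  0.933 millifarads = 0.933e3 microfarads = 933
  84000 nanofarads = 84000e-3 microfarads = 84
Sum: 8.49 + 933 + 84 = 1025.49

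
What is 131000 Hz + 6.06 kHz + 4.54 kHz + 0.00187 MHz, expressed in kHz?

143.47 kHz

In kHz:
  131000 Hz = 131000 × 10⁻³ kHz = 131
  6.06 kHz → 6.06
  4.54 kHz → 4.54
  0.00187 MHz = 0.00187 × 10³ kHz = 1.87
Sum: 131 + 6.06 + 4.54 + 1.87 = 143.47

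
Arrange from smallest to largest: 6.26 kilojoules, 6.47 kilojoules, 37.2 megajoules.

6.26 kilojoules < 6.47 kilojoules < 37.2 megajoules

6.26 kilojoules = 6260 joules
6.47 kilojoules = 6470 joules
37.2 megajoules = 37200000 joules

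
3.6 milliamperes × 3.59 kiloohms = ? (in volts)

3.6 × 10⁻³ × 3.59 × 10³ = 12.924 V

12.924 volts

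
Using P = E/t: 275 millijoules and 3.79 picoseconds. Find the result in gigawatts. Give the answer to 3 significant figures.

(275 × 10⁻³) / (3.79 × 10⁻¹²) = 72.559 × 10⁹ W

72.6 gigawatts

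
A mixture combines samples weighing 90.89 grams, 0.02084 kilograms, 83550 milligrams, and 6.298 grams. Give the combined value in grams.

201.578 grams

In grams:
  90.89 grams → 90.89
  0.02084 kilograms = 0.02084 × 10³ grams = 20.84
  83550 milligrams = 83550 × 10⁻³ grams = 83.55
  6.298 grams → 6.298
Sum: 90.89 + 20.84 + 83.55 + 6.298 = 201.578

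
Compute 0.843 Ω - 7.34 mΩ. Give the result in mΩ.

In mΩ:
  0.843 Ω = 0.843e3 mΩ = 843
  7.34 mΩ → 7.34
Difference: 843 - 7.34 = 835.66

835.66 mΩ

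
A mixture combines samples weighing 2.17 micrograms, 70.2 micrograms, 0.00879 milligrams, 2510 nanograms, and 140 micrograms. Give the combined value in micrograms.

223.67 micrograms

In micrograms:
  2.17 micrograms → 2.17
  70.2 micrograms → 70.2
  0.00879 milligrams = 0.00879 × 10^3 micrograms = 8.79
  2510 nanograms = 2510 × 10^-3 micrograms = 2.51
  140 micrograms → 140
Sum: 2.17 + 70.2 + 8.79 + 2.51 + 140 = 223.67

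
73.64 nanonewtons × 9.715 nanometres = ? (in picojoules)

0.0007154126 picojoules

73.64 × 10⁻⁹ × 9.715 × 10⁻⁹ = 715.4126 × 10⁻¹⁸ J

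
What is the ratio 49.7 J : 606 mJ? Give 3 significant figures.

82.0

(49.7) / (606 × 10⁻³) = 0.08201 × 10³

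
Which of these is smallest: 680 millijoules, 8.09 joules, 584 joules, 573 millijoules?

680 millijoules = 0.68 joules
8.09 joules = 8.09 joules
584 joules = 584 joules
573 millijoules = 0.573 joules

573 millijoules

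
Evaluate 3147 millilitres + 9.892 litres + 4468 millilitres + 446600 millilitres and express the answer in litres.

464.107 litres

In litres:
  3147 millilitres = 3147e-3 litres = 3.147
  9.892 litres → 9.892
  4468 millilitres = 4468e-3 litres = 4.468
  446600 millilitres = 446600e-3 litres = 446.6
Sum: 3.147 + 9.892 + 4.468 + 446.6 = 464.107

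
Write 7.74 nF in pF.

nano = 10⁻⁹, pico = 10⁻¹²; factor is 10³.
7.74 × 10³ = 7740

7740 pF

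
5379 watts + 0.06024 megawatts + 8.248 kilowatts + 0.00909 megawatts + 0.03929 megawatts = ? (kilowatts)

In kilowatts:
  5379 watts = 5379 × 10⁻³ kilowatts = 5.379
  0.06024 megawatts = 0.06024 × 10³ kilowatts = 60.24
  8.248 kilowatts → 8.248
  0.00909 megawatts = 0.00909 × 10³ kilowatts = 9.09
  0.03929 megawatts = 0.03929 × 10³ kilowatts = 39.29
Sum: 5.379 + 60.24 + 8.248 + 9.09 + 39.29 = 122.247

122.247 kilowatts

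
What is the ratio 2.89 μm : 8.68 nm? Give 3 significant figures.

333

(2.89 × 10^-6) / (8.68 × 10^-9) = 0.3329 × 10^3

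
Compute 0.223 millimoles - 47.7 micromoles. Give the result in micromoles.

175.3 micromoles

In micromoles:
  0.223 millimoles = 0.223 × 10^3 micromoles = 223
  47.7 micromoles → 47.7
Difference: 223 - 47.7 = 175.3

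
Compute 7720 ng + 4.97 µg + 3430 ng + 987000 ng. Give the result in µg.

1003.12 µg

In µg:
  7720 ng = 7720 × 10⁻³ µg = 7.72
  4.97 µg → 4.97
  3430 ng = 3430 × 10⁻³ µg = 3.43
  987000 ng = 987000 × 10⁻³ µg = 987
Sum: 7.72 + 4.97 + 3.43 + 987 = 1003.12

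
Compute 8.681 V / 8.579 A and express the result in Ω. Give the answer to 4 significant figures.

1.012 Ω

(8.681) / (8.579) = 1.01189 Ω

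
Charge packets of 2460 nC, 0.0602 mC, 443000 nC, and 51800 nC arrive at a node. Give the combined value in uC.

557.46 uC

In uC:
  2460 nC = 2460 × 10^-3 uC = 2.46
  0.0602 mC = 0.0602 × 10^3 uC = 60.2
  443000 nC = 443000 × 10^-3 uC = 443
  51800 nC = 51800 × 10^-3 uC = 51.8
Sum: 2.46 + 60.2 + 443 + 51.8 = 557.46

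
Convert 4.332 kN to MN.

0.004332 MN

kilo = 10³, mega = 10⁶; factor is 10⁻³.
4.332 × 10⁻³ = 0.004332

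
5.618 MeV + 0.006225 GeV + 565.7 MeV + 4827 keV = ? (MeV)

In MeV:
  5.618 MeV → 5.618
  0.006225 GeV = 0.006225e3 MeV = 6.225
  565.7 MeV → 565.7
  4827 keV = 4827e-3 MeV = 4.827
Sum: 5.618 + 6.225 + 565.7 + 4.827 = 582.37

582.37 MeV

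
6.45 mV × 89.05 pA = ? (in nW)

6.45 × 10^-3 × 89.05 × 10^-12 = 574.3725 × 10^-15 W

0.0005743725 nW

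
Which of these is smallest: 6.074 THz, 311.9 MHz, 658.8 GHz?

311.9 MHz

6.074 THz = 6074000000000 Hz
311.9 MHz = 311900000 Hz
658.8 GHz = 658800000000 Hz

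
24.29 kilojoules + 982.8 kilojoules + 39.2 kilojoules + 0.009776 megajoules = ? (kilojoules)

In kilojoules:
  24.29 kilojoules → 24.29
  982.8 kilojoules → 982.8
  39.2 kilojoules → 39.2
  0.009776 megajoules = 0.009776 × 10^3 kilojoules = 9.776
Sum: 24.29 + 982.8 + 39.2 + 9.776 = 1056.066

1056.066 kilojoules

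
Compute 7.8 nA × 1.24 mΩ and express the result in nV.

0.009672 nV

7.8 × 10⁻⁹ × 1.24 × 10⁻³ = 9.672 × 10⁻¹² V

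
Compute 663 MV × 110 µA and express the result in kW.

72.93 kW

663 × 10⁶ × 110 × 10⁻⁶ = 72930 W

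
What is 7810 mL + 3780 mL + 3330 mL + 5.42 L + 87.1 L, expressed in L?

In L:
  7810 mL = 7810 × 10⁻³ L = 7.81
  3780 mL = 3780 × 10⁻³ L = 3.78
  3330 mL = 3330 × 10⁻³ L = 3.33
  5.42 L → 5.42
  87.1 L → 87.1
Sum: 7.81 + 3.78 + 3.33 + 5.42 + 87.1 = 107.44

107.44 L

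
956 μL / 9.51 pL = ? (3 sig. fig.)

101000000

(956 × 10^-6) / (9.51 × 10^-12) = 100.5 × 10^6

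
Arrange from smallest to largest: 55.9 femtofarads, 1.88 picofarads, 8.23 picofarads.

55.9 femtofarads = 0.0000000000000559 farads
1.88 picofarads = 0.00000000000188 farads
8.23 picofarads = 0.00000000000823 farads

55.9 femtofarads < 1.88 picofarads < 8.23 picofarads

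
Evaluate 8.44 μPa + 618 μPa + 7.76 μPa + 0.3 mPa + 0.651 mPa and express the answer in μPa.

In μPa:
  8.44 μPa → 8.44
  618 μPa → 618
  7.76 μPa → 7.76
  0.3 mPa = 0.3 × 10^3 μPa = 300
  0.651 mPa = 0.651 × 10^3 μPa = 651
Sum: 8.44 + 618 + 7.76 + 300 + 651 = 1585.2

1585.2 μPa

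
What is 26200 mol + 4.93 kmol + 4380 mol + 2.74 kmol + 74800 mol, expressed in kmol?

In kmol:
  26200 mol = 26200 × 10^-3 kmol = 26.2
  4.93 kmol → 4.93
  4380 mol = 4380 × 10^-3 kmol = 4.38
  2.74 kmol → 2.74
  74800 mol = 74800 × 10^-3 kmol = 74.8
Sum: 26.2 + 4.93 + 4.38 + 2.74 + 74.8 = 113.05

113.05 kmol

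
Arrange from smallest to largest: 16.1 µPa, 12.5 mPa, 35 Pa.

16.1 µPa < 12.5 mPa < 35 Pa

16.1 µPa = 0.0000161 Pa
12.5 mPa = 0.0125 Pa
35 Pa = 35 Pa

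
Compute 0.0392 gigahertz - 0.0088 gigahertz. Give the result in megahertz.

30.4 megahertz

In megahertz:
  0.0392 gigahertz = 0.0392e3 megahertz = 39.2
  0.0088 gigahertz = 0.0088e3 megahertz = 8.8
Difference: 39.2 - 8.8 = 30.4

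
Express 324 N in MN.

(no prefix) = 10⁰, mega = 10⁶; factor is 10⁻⁶.
324 × 10⁻⁶ = 0.000324

0.000324 MN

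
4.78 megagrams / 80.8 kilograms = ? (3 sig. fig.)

(4.78 × 10⁶) / (80.8 × 10³) = 0.05916 × 10³

59.2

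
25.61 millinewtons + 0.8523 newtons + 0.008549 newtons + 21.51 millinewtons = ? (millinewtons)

907.969 millinewtons

In millinewtons:
  25.61 millinewtons → 25.61
  0.8523 newtons = 0.8523 × 10³ millinewtons = 852.3
  0.008549 newtons = 0.008549 × 10³ millinewtons = 8.549
  21.51 millinewtons → 21.51
Sum: 25.61 + 852.3 + 8.549 + 21.51 = 907.969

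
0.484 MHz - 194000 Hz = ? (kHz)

In kHz:
  0.484 MHz = 0.484 × 10^3 kHz = 484
  194000 Hz = 194000 × 10^-3 kHz = 194
Difference: 484 - 194 = 290

290 kHz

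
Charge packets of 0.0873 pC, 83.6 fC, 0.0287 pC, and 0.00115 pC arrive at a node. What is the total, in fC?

In fC:
  0.0873 pC = 0.0873 × 10^3 fC = 87.3
  83.6 fC → 83.6
  0.0287 pC = 0.0287 × 10^3 fC = 28.7
  0.00115 pC = 0.00115 × 10^3 fC = 1.15
Sum: 87.3 + 83.6 + 28.7 + 1.15 = 200.75

200.75 fC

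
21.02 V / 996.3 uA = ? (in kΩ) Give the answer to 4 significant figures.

(21.02) / (996.3 × 10⁻⁶) = 0.0210981 × 10⁶ Ω

21.10 kΩ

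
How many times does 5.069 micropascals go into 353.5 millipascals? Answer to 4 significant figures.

(353.5e-3) / (5.069e-6) = 69.738e3

69740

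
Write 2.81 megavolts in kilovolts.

mega = 10⁶, kilo = 10³; factor is 10³.
2.81 × 10³ = 2810

2810 kilovolts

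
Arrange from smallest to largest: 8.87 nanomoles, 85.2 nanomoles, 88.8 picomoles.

88.8 picomoles < 8.87 nanomoles < 85.2 nanomoles

8.87 nanomoles = 0.00000000887 moles
85.2 nanomoles = 0.0000000852 moles
88.8 picomoles = 0.0000000000888 moles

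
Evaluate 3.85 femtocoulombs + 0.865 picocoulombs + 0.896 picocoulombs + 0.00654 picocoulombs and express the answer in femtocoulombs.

1771.39 femtocoulombs

In femtocoulombs:
  3.85 femtocoulombs → 3.85
  0.865 picocoulombs = 0.865 × 10^3 femtocoulombs = 865
  0.896 picocoulombs = 0.896 × 10^3 femtocoulombs = 896
  0.00654 picocoulombs = 0.00654 × 10^3 femtocoulombs = 6.54
Sum: 3.85 + 865 + 896 + 6.54 = 1771.39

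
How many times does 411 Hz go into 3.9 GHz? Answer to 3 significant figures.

9490000

(3.9 × 10⁹) / (411) = 0.009489 × 10⁹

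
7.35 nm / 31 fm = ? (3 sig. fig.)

237000

(7.35 × 10^-9) / (31 × 10^-15) = 0.2371 × 10^6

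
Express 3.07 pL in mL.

pico = 1e-12, milli = 1e-3; factor is 1e-9.
3.07 × 1e-9 = 0.00000000307

0.00000000307 mL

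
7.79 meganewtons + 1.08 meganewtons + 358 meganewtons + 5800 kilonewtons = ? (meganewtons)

372.67 meganewtons

In meganewtons:
  7.79 meganewtons → 7.79
  1.08 meganewtons → 1.08
  358 meganewtons → 358
  5800 kilonewtons = 5800 × 10^-3 meganewtons = 5.8
Sum: 7.79 + 1.08 + 358 + 5.8 = 372.67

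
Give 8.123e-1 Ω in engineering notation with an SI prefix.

= 812.3e-3 Ω; 1e-3 is milli.

812.3 mΩ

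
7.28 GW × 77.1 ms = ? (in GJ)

7.28 × 10⁹ × 77.1 × 10⁻³ = 561.288 × 10⁶ J

0.561288 GJ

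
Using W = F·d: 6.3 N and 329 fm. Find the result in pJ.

6.3 × 329 × 10^-15 = 2072.7 × 10^-15 J

2.0727 pJ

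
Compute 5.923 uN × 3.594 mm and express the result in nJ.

5.923e-6 × 3.594e-3 = 21.287262e-9 J

21.287262 nJ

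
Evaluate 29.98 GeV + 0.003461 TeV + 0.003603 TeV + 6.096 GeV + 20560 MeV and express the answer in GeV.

63.7 GeV

In GeV:
  29.98 GeV → 29.98
  0.003461 TeV = 0.003461 × 10³ GeV = 3.461
  0.003603 TeV = 0.003603 × 10³ GeV = 3.603
  6.096 GeV → 6.096
  20560 MeV = 20560 × 10⁻³ GeV = 20.56
Sum: 29.98 + 3.461 + 3.603 + 6.096 + 20.56 = 63.7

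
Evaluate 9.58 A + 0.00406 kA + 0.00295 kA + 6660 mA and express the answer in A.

In A:
  9.58 A → 9.58
  0.00406 kA = 0.00406 × 10³ A = 4.06
  0.00295 kA = 0.00295 × 10³ A = 2.95
  6660 mA = 6660 × 10⁻³ A = 6.66
Sum: 9.58 + 4.06 + 2.95 + 6.66 = 23.25

23.25 A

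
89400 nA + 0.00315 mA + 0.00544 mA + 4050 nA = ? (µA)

In µA:
  89400 nA = 89400e-3 µA = 89.4
  0.00315 mA = 0.00315e3 µA = 3.15
  0.00544 mA = 0.00544e3 µA = 5.44
  4050 nA = 4050e-3 µA = 4.05
Sum: 89.4 + 3.15 + 5.44 + 4.05 = 102.04

102.04 µA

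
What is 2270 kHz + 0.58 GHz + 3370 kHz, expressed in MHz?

585.64 MHz

In MHz:
  2270 kHz = 2270 × 10^-3 MHz = 2.27
  0.58 GHz = 0.58 × 10^3 MHz = 580
  3370 kHz = 3370 × 10^-3 MHz = 3.37
Sum: 2.27 + 580 + 3.37 = 585.64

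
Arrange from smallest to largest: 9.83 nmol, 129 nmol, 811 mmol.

9.83 nmol < 129 nmol < 811 mmol

9.83 nmol = 0.00000000983 mol
129 nmol = 0.000000129 mol
811 mmol = 0.811 mol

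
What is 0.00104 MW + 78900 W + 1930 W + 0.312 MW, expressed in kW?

In kW:
  0.00104 MW = 0.00104 × 10³ kW = 1.04
  78900 W = 78900 × 10⁻³ kW = 78.9
  1930 W = 1930 × 10⁻³ kW = 1.93
  0.312 MW = 0.312 × 10³ kW = 312
Sum: 1.04 + 78.9 + 1.93 + 312 = 393.87

393.87 kW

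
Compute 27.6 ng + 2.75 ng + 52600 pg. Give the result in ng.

In ng:
  27.6 ng → 27.6
  2.75 ng → 2.75
  52600 pg = 52600 × 10⁻³ ng = 52.6
Sum: 27.6 + 2.75 + 52.6 = 82.95

82.95 ng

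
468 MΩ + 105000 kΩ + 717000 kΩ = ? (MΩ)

In MΩ:
  468 MΩ → 468
  105000 kΩ = 105000 × 10^-3 MΩ = 105
  717000 kΩ = 717000 × 10^-3 MΩ = 717
Sum: 468 + 105 + 717 = 1290

1290 MΩ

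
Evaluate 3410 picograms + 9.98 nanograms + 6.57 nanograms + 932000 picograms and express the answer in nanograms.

951.96 nanograms

In nanograms:
  3410 picograms = 3410e-3 nanograms = 3.41
  9.98 nanograms → 9.98
  6.57 nanograms → 6.57
  932000 picograms = 932000e-3 nanograms = 932
Sum: 3.41 + 9.98 + 6.57 + 932 = 951.96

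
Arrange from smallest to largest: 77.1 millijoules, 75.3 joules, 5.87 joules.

77.1 millijoules = 0.0771 joules
75.3 joules = 75.3 joules
5.87 joules = 5.87 joules

77.1 millijoules < 5.87 joules < 75.3 joules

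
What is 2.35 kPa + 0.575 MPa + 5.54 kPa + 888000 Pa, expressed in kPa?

1470.89 kPa

In kPa:
  2.35 kPa → 2.35
  0.575 MPa = 0.575e3 kPa = 575
  5.54 kPa → 5.54
  888000 Pa = 888000e-3 kPa = 888
Sum: 2.35 + 575 + 5.54 + 888 = 1470.89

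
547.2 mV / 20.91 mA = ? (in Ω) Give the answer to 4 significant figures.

(547.2e-3) / (20.91e-3) = 26.1693 Ω

26.17 Ω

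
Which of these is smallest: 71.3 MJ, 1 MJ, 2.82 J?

71.3 MJ = 71300000 J
1 MJ = 1000000 J
2.82 J = 2.82 J

2.82 J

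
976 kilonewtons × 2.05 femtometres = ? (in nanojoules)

2.0008 nanojoules

976e3 × 2.05e-15 = 2000.8e-12 J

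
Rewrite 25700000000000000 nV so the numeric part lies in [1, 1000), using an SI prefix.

25.7 MV

= 25.7 × 10^6 V; 10^6 is mega.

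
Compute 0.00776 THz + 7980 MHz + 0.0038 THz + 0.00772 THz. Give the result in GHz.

27.26 GHz

In GHz:
  0.00776 THz = 0.00776e3 GHz = 7.76
  7980 MHz = 7980e-3 GHz = 7.98
  0.0038 THz = 0.0038e3 GHz = 3.8
  0.00772 THz = 0.00772e3 GHz = 7.72
Sum: 7.76 + 7.98 + 3.8 + 7.72 = 27.26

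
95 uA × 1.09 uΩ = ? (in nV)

95 × 10⁻⁶ × 1.09 × 10⁻⁶ = 103.55 × 10⁻¹² V

0.10355 nV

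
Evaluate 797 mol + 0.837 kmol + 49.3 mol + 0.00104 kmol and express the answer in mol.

1684.34 mol

In mol:
  797 mol → 797
  0.837 kmol = 0.837 × 10^3 mol = 837
  49.3 mol → 49.3
  0.00104 kmol = 0.00104 × 10^3 mol = 1.04
Sum: 797 + 837 + 49.3 + 1.04 = 1684.34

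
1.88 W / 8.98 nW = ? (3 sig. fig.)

209000000

(1.88) / (8.98 × 10⁻⁹) = 0.2094 × 10⁹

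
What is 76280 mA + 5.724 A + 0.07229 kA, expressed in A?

154.294 A

In A:
  76280 mA = 76280e-3 A = 76.28
  5.724 A → 5.724
  0.07229 kA = 0.07229e3 A = 72.29
Sum: 76.28 + 5.724 + 72.29 = 154.294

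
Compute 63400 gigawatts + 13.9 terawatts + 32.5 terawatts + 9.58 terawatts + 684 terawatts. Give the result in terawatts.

In terawatts:
  63400 gigawatts = 63400e-3 terawatts = 63.4
  13.9 terawatts → 13.9
  32.5 terawatts → 32.5
  9.58 terawatts → 9.58
  684 terawatts → 684
Sum: 63.4 + 13.9 + 32.5 + 9.58 + 684 = 803.38

803.38 terawatts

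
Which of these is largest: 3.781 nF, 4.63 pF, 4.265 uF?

4.265 uF

3.781 nF = 0.000000003781 F
4.63 pF = 0.00000000000463 F
4.265 uF = 0.000004265 F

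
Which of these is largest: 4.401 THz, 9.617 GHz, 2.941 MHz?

4.401 THz = 4401000000000 Hz
9.617 GHz = 9617000000 Hz
2.941 MHz = 2941000 Hz

4.401 THz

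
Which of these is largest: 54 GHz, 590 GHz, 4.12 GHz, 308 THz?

54 GHz = 54000000000 Hz
590 GHz = 590000000000 Hz
4.12 GHz = 4120000000 Hz
308 THz = 308000000000000 Hz

308 THz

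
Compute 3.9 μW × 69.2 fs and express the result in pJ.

3.9 × 10^-6 × 69.2 × 10^-15 = 269.88 × 10^-21 J

0.00000026988 pJ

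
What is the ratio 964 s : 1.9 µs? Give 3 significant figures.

507000000

(964) / (1.9 × 10^-6) = 507.4 × 10^6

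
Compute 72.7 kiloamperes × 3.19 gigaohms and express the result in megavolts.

231913000 megavolts

72.7e3 × 3.19e9 = 231.913e12 V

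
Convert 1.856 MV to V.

1856000 V

mega = 1e6, (no prefix) = 1e0; factor is 1e6.
1.856 × 1e6 = 1856000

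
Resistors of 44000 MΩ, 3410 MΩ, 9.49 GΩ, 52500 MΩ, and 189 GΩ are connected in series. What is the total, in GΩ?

In GΩ:
  44000 MΩ = 44000 × 10⁻³ GΩ = 44
  3410 MΩ = 3410 × 10⁻³ GΩ = 3.41
  9.49 GΩ → 9.49
  52500 MΩ = 52500 × 10⁻³ GΩ = 52.5
  189 GΩ → 189
Sum: 44 + 3.41 + 9.49 + 52.5 + 189 = 298.4

298.4 GΩ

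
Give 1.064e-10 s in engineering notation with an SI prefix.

106.4 ps

= 106.4e-12 s; 1e-12 is pico.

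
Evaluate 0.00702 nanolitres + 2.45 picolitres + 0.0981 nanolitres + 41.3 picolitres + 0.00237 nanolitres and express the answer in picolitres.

In picolitres:
  0.00702 nanolitres = 0.00702 × 10^3 picolitres = 7.02
  2.45 picolitres → 2.45
  0.0981 nanolitres = 0.0981 × 10^3 picolitres = 98.1
  41.3 picolitres → 41.3
  0.00237 nanolitres = 0.00237 × 10^3 picolitres = 2.37
Sum: 7.02 + 2.45 + 98.1 + 41.3 + 2.37 = 151.24

151.24 picolitres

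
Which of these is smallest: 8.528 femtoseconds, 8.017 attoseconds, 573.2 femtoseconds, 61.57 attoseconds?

8.528 femtoseconds = 0.000000000000008528 seconds
8.017 attoseconds = 0.000000000000000008017 seconds
573.2 femtoseconds = 0.0000000000005732 seconds
61.57 attoseconds = 0.00000000000000006157 seconds

8.017 attoseconds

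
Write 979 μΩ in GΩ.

micro = 1e-6, giga = 1e9; factor is 1e-15.
979 × 1e-15 = 0.000000000000979

0.000000000000979 GΩ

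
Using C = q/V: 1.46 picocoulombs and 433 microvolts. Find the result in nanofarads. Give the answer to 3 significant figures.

(1.46 × 10^-12) / (433 × 10^-6) = 0.0033718 × 10^-6 F

3.37 nanofarads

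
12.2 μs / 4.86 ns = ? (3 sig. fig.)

2510

(12.2 × 10⁻⁶) / (4.86 × 10⁻⁹) = 2.51 × 10³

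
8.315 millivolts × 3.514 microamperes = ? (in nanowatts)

8.315 × 10^-3 × 3.514 × 10^-6 = 29.21891 × 10^-9 W

29.21891 nanowatts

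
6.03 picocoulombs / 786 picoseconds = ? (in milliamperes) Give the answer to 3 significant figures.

7.67 milliamperes

(6.03 × 10^-12) / (786 × 10^-12) = 0.0076718 A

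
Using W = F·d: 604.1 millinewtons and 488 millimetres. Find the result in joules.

0.2948008 joules

604.1e-3 × 488e-3 = 294800.8e-6 J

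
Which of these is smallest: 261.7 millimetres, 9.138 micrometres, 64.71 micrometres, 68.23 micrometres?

9.138 micrometres

261.7 millimetres = 0.2617 metres
9.138 micrometres = 0.000009138 metres
64.71 micrometres = 0.00006471 metres
68.23 micrometres = 0.00006823 metres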